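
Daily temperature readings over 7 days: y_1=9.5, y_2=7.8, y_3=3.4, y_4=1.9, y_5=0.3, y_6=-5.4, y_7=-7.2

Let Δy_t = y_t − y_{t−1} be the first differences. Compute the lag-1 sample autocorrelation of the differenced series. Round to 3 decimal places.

First differences Δy: -1.7, -4.4, -1.5, -1.6, -5.7, -1.8
Mean of differences = -2.7833
Numerator Σ(Δy_t−Δȳ)(Δy_{t+1}−Δȳ) = -8.6269
Denominator Σ(Δy_t−Δȳ)² = 16.3083
r_1(Δy) = -8.6269 / 16.3083 = -0.529

-0.529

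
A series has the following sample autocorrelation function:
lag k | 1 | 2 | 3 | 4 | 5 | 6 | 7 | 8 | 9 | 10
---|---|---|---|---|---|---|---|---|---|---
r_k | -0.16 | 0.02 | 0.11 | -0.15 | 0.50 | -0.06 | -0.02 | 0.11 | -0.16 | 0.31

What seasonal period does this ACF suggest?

5

The largest autocorrelation is r_5 = 0.50, with a weaker echo at lag 10 (0.31); the remaining lags stay at or below 0.11.
The dominant spike at lag 5 indicates a seasonal period of 5.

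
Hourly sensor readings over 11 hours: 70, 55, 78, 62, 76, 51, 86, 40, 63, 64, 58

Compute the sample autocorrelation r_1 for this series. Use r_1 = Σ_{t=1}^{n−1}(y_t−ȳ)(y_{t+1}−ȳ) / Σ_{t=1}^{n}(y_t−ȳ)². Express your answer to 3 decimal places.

Mean ȳ = (70 + 55 + 78 + 62 + 76 + 51 + 86 + 40 + 63 + 64 + 58)/11 = 63.9091
Numerator Σ_{t=1}^{10}(y_t−ȳ)(y_{t+1}−ȳ) = -1178.0992
Denominator Σ(y_t−ȳ)² = 1726.9091
r_1 = -1178.0992 / 1726.9091 = -0.682

-0.682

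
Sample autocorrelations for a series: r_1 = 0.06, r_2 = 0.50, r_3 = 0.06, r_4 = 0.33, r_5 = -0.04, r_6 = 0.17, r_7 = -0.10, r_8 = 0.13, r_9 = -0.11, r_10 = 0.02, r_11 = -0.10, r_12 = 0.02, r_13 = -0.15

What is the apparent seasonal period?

The largest autocorrelation is r_2 = 0.50, with weaker echoes at lags 4 (0.33) and 6 (0.17); the remaining lags stay at or below 0.13.
The dominant spike at lag 2 indicates a seasonal period of 2.

2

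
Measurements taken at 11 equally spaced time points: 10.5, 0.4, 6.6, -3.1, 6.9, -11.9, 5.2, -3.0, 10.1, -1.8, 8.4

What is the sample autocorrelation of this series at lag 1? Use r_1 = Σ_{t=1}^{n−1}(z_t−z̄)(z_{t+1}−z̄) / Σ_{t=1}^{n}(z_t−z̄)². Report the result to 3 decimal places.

-0.588

Mean z̄ = (10.5 + 0.4 + 6.6 − 3.1 + 6.9 − 11.9 + 5.2 − 3.0 + 10.1 − 1.8 + 8.4)/11 = 2.5727
Numerator Σ_{t=1}^{10}(z_t−z̄)(z_{t+1}−z̄) = -289.0026
Denominator Σ(z_t−z̄)² = 491.8418
r_1 = -289.0026 / 491.8418 = -0.588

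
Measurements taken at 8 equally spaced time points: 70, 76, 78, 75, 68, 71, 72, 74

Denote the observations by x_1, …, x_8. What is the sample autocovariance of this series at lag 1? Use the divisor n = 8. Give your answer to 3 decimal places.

2.125

Mean x̄ = (70 + 76 + 78 + 75 + 68 + 71 + 72 + 74)/8 = 73.0000
Deviations: -3.0000, 3.0000, 5.0000, 2.0000, -5.0000, -2.0000, -1.0000, 1.0000
Σ_{t=1}^{7}(x_t−x̄)(x_{t+1}−x̄) = 17.0000
γ_1 = 17.0000 / 8 = 2.125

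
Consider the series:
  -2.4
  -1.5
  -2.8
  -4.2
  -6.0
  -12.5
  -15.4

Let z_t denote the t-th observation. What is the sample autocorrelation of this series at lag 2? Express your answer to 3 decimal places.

0.054

Mean z̄ = (-2.4 − 1.5 − 2.8 − 4.2 − 6.0 − 12.5 − 15.4)/7 = -6.4000
Σ(z_t−z̄)(z_{t+2}−z̄) = (14.4000) + (10.7800) + (1.4400) + (-13.4200) + (-3.6000) = 9.6000
Denominator Σ(z_t−z̄)² = 176.1800
r_2 = 9.6000 / 176.1800 = 0.054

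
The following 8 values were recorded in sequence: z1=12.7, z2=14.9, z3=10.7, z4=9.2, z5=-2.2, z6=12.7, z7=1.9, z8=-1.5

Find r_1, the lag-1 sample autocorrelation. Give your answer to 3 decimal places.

0.068

Mean z̄ = (12.7 + 14.9 + 10.7 + 9.2 − 2.2 + 12.7 + 1.9 − 1.5)/8 = 7.3000
Σ(z_t−z̄)(z_{t+1}−z̄) = (41.0400) + (25.8400) + (6.4600) + (-18.0500) + (-51.3000) + (-29.1600) + (47.5200) = 22.3500
Denominator Σ(z_t−z̄)² = 328.1000
r_1 = 22.3500 / 328.1000 = 0.068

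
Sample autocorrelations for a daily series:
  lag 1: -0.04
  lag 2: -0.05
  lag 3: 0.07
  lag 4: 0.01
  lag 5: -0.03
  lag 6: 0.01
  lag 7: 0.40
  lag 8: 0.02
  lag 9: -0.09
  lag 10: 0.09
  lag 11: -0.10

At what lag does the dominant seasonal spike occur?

7

The largest autocorrelation is r_7 = 0.40; the remaining lags stay at or below 0.09.
The dominant spike at lag 7 indicates a seasonal period of 7.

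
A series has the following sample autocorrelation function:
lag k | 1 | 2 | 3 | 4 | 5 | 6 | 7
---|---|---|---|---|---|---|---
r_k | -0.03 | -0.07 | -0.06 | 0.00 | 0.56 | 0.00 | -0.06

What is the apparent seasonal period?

The largest autocorrelation is r_5 = 0.56; the remaining lags stay at or below 0.00.
The dominant spike at lag 5 indicates a seasonal period of 5.

5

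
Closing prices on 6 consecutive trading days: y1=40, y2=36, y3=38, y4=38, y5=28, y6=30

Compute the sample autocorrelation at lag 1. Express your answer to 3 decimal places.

Mean ȳ = (40 + 36 + 38 + 38 + 28 + 30)/6 = 35.0000
Numerator Σ_{t=1}^{5}(y_t−ȳ)(y_{t+1}−ȳ) = 31.0000
Denominator Σ(y_t−ȳ)² = 118.0000
r_1 = 31.0000 / 118.0000 = 0.263

0.263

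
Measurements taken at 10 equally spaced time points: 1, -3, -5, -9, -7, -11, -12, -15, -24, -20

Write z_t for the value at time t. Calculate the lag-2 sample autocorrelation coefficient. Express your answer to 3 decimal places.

0.289

Mean z̄ = (1 − 3 − 5 − 9 − 7 − 11 − 12 − 15 − 24 − 20)/10 = -10.5000
Numerator Σ_{t=1}^{8}(z_t−z̄)(z_{t+2}−z̄) = 153.0000
Denominator Σ(z_t−z̄)² = 528.5000
r_2 = 153.0000 / 528.5000 = 0.289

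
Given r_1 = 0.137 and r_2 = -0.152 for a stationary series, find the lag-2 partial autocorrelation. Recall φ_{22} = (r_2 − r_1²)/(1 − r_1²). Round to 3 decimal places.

φ_{22} = (r_2 − r_1²) / (1 − r_1²)
r_1² = (0.137)² = 0.018769
Numerator = -0.152 − 0.0188 = -0.1708; denominator = 1 − 0.0188 = 0.9812
φ_{22} = -0.1708 / 0.9812 = -0.174

-0.174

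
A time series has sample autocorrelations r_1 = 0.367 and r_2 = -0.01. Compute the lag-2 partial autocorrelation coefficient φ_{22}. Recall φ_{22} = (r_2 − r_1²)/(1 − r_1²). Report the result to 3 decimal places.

φ_{22} = (r_2 − r_1²) / (1 − r_1²)
r_1² = (0.367)² = 0.134689
Numerator = -0.01 − 0.1347 = -0.1447; denominator = 1 − 0.1347 = 0.8653
φ_{22} = -0.1447 / 0.8653 = -0.167

-0.167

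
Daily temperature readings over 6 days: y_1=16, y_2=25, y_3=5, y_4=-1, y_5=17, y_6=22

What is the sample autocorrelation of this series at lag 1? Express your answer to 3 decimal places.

Mean ȳ = (16 + 25 + 5 − 1 + 17 + 22)/6 = 14.0000
Deviations from mean: 2.0000, 11.0000, -9.0000, -15.0000, 3.0000, 8.0000
Numerator Σ_{t=1}^{5}(y_t−ȳ)(y_{t+1}−ȳ) = 37.0000
Denominator Σ(y_t−ȳ)² = 504.0000
r_1 = 37.0000 / 504.0000 = 0.073

0.073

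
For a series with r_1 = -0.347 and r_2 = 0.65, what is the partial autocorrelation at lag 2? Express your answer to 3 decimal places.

φ_{22} = (r_2 − r_1²) / (1 − r_1²)
r_1² = (-0.347)² = 0.120409
Numerator = 0.65 − 0.1204 = 0.5296; denominator = 1 − 0.1204 = 0.8796
φ_{22} = 0.5296 / 0.8796 = 0.602

0.602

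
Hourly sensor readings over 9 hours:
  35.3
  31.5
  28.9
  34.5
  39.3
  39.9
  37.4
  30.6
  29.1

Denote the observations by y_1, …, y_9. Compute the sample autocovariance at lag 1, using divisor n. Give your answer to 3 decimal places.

Mean ȳ = (35.3 + 31.5 + 28.9 + 34.5 + 39.3 + 39.9 + 37.4 + 30.6 + 29.1)/9 = 34.0556
Σ_{t=1}^{8}(y_t−ȳ)(y_{t+1}−ȳ) = 65.7991
γ_1 = 65.7991 / 9 = 7.311

7.311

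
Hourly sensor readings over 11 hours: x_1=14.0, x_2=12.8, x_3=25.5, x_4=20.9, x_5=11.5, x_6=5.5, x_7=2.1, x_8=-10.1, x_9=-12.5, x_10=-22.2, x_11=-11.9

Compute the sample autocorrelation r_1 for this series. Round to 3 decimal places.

Mean x̄ = (14.0 + 12.8 + 25.5 + 20.9 + 11.5 + 5.5 + 2.1 − 10.1 − 12.5 − 22.2 − 11.9)/11 = 3.2364
Numerator Σ_{t=1}^{10}(x_t−x̄)(x_{t+1}−x̄) = 1881.5278
Denominator Σ(x_t−x̄)² = 2391.3055
r_1 = 1881.5278 / 2391.3055 = 0.787

0.787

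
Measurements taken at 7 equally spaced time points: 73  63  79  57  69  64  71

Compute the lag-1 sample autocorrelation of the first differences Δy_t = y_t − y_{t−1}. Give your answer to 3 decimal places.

-0.824

First differences Δy: -10, 16, -22, 12, -5, 7
Mean of differences = -0.3333
Numerator Σ(Δy_t−Δȳ)(Δy_{t+1}−Δȳ) = -870.7778
Denominator Σ(Δy_t−Δȳ)² = 1057.3333
r_1(Δy) = -870.7778 / 1057.3333 = -0.824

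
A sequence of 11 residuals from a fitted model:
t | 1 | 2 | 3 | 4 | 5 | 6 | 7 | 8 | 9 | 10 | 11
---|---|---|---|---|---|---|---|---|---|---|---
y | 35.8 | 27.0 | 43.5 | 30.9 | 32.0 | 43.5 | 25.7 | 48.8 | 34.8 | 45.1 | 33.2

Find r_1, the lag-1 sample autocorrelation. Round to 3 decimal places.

Mean ȳ = (35.8 + 27.0 + 43.5 + 30.9 + 32.0 + 43.5 + 25.7 + 48.8 + 34.8 + 45.1 + 33.2)/11 = 36.3909
Numerator Σ_{t=1}^{10}(y_t−ȳ)(y_{t+1}−ȳ) = -377.4064
Denominator Σ(y_t−ȳ)² = 595.8891
r_1 = -377.4064 / 595.8891 = -0.633

-0.633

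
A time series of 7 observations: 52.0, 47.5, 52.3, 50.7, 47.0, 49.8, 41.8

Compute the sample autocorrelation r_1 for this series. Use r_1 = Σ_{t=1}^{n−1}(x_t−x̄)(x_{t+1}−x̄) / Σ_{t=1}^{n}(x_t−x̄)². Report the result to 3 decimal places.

-0.173

Mean x̄ = (52.0 + 47.5 + 52.3 + 50.7 + 47.0 + 49.8 + 41.8)/7 = 48.7286
Deviations from mean: 3.2714, -1.2286, 3.5714, 1.9714, -1.7286, 1.0714, -6.9286
Σ(x_t−x̄)(x_{t+1}−x̄) = (-4.0192) + (-4.3878) + (7.0408) + (-3.4078) + (-1.8520) + (-7.4235) = -14.0494
Denominator Σ(x_t−x̄)² = 80.9943
r_1 = -14.0494 / 80.9943 = -0.173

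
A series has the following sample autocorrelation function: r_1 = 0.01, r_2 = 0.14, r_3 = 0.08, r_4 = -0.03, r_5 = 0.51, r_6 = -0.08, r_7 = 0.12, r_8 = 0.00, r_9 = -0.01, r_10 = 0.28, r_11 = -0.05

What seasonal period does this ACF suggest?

5

The largest autocorrelation is r_5 = 0.51, with a weaker echo at lag 10 (0.28); the remaining lags stay at or below 0.14.
The dominant spike at lag 5 indicates a seasonal period of 5.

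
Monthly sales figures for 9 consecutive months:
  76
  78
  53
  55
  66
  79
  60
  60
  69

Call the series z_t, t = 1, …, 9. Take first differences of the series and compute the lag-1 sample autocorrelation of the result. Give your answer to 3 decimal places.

First differences Δz: 2, -25, 2, 11, 13, -19, 0, 9
Mean of differences = -0.8750
Numerator Σ(Δz_t−Δz̄)(Δz_{t+1}−Δz̄) = -198.5156
Denominator Σ(Δz_t−Δz̄)² = 1358.8750
r_1(Δz) = -198.5156 / 1358.8750 = -0.146

-0.146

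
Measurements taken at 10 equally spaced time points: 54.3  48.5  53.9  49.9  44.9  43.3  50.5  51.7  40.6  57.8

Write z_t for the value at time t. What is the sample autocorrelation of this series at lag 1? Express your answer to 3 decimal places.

Mean z̄ = (54.3 + 48.5 + 53.9 + 49.9 + 44.9 + 43.3 + 50.5 + 51.7 + 40.6 + 57.8)/10 = 49.5400
Numerator Σ_{t=1}^{9}(z_t−z̄)(z_{t+1}−z̄) = -77.7036
Denominator Σ(z_t−z̄)² = 257.0840
r_1 = -77.7036 / 257.0840 = -0.302

-0.302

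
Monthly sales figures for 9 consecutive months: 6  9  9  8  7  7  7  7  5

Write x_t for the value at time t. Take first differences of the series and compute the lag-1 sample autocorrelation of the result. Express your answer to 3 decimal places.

0.049

First differences Δx: 3, 0, -1, -1, 0, 0, 0, -2
Mean of differences = -0.1250
Numerator Σ(Δx_t−Δx̄)(Δx_{t+1}−Δx̄) = 0.7344
Denominator Σ(Δx_t−Δx̄)² = 14.8750
r_1(Δx) = 0.7344 / 14.8750 = 0.049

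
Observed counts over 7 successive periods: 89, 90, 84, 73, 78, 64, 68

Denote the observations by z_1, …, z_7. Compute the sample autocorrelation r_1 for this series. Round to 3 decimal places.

0.505

Mean z̄ = (89 + 90 + 84 + 73 + 78 + 64 + 68)/7 = 78.0000
Deviations from mean: 11.0000, 12.0000, 6.0000, -5.0000, 0.0000, -14.0000, -10.0000
Σ(z_t−z̄)(z_{t+1}−z̄) = (132.0000) + (72.0000) + (-30.0000) + (0.0000) + (0.0000) + (140.0000) = 314.0000
Denominator Σ(z_t−z̄)² = 622.0000
r_1 = 314.0000 / 622.0000 = 0.505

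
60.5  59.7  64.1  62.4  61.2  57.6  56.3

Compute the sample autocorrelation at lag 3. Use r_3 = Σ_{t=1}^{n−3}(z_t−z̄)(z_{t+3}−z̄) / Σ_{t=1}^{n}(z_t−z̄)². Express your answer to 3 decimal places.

Mean z̄ = (60.5 + 59.7 + 64.1 + 62.4 + 61.2 + 57.6 + 56.3)/7 = 60.2571
Deviations from mean: 0.2429, -0.5571, 3.8429, 2.1429, 0.9429, -2.6571, -3.9571
Σ(z_t−z̄)(z_{t+3}−z̄) = (0.5204) + (-0.5253) + (-10.2110) + (-8.4796) = -18.6955
Denominator Σ(z_t−z̄)² = 43.3371
r_3 = -18.6955 / 43.3371 = -0.431

-0.431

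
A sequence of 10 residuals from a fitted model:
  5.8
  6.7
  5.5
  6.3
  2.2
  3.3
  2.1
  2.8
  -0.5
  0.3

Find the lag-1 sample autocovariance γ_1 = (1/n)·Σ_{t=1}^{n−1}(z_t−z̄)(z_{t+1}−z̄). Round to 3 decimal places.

Mean z̄ = (5.8 + 6.7 + 5.5 + 6.3 + 2.2 + 3.3 + 2.1 + 2.8 − 0.5 + 0.3)/10 = 3.4500
Σ_{t=1}^{9}(z_t−z̄)(z_{t+1}−z̄) = 32.8575
γ_1 = 32.8575 / 10 = 3.286

3.286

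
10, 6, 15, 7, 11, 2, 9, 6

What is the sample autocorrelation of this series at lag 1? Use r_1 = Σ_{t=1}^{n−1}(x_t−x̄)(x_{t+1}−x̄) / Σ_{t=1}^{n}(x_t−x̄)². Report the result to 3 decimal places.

Mean x̄ = (10 + 6 + 15 + 7 + 11 + 2 + 9 + 6)/8 = 8.2500
Deviations from mean: 1.7500, -2.2500, 6.7500, -1.2500, 2.7500, -6.2500, 0.7500, -2.2500
Numerator Σ_{t=1}^{7}(x_t−x̄)(x_{t+1}−x̄) = -54.5625
Denominator Σ(x_t−x̄)² = 107.5000
r_1 = -54.5625 / 107.5000 = -0.508

-0.508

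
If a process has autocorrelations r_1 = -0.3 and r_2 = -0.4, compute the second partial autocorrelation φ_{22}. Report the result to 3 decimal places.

-0.538

φ_{22} = (r_2 − r_1²) / (1 − r_1²)
r_1² = (-0.3)² = 0.09
Numerator = -0.4 − 0.0900 = -0.4900; denominator = 1 − 0.0900 = 0.9100
φ_{22} = -0.4900 / 0.9100 = -0.538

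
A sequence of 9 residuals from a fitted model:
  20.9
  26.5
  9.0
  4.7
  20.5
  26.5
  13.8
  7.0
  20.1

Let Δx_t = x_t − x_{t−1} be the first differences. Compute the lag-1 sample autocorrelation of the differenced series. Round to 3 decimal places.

-0.075

First differences Δx: 5.6, -17.5, -4.3, 15.8, 6.0, -12.7, -6.8, 13.1
Mean of differences = -0.1000
Numerator Σ(Δx_t−Δx̄)(Δx_{t+1}−Δx̄) = -76.7700
Denominator Σ(Δx_t−Δx̄)² = 1020.8000
r_1(Δx) = -76.7700 / 1020.8000 = -0.075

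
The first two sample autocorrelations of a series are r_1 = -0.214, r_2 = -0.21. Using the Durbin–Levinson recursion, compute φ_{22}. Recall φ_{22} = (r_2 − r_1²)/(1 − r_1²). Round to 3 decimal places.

-0.268

φ_{22} = (r_2 − r_1²) / (1 − r_1²)
r_1² = (-0.214)² = 0.045796
Numerator = -0.21 − 0.0458 = -0.2558; denominator = 1 − 0.0458 = 0.9542
φ_{22} = -0.2558 / 0.9542 = -0.268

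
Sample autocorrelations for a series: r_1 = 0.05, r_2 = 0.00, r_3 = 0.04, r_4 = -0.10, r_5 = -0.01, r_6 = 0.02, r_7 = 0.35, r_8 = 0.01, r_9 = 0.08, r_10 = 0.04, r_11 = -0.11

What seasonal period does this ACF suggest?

7

The largest autocorrelation is r_7 = 0.35; the remaining lags stay at or below 0.08.
The dominant spike at lag 7 indicates a seasonal period of 7.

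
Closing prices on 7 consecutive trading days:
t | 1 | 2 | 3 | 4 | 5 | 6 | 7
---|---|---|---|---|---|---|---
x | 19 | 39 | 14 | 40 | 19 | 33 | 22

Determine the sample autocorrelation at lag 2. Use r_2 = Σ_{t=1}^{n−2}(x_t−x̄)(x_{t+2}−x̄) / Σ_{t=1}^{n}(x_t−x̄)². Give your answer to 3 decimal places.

Mean x̄ = (19 + 39 + 14 + 40 + 19 + 33 + 22)/7 = 26.5714
Deviations from mean: -7.5714, 12.4286, -12.5714, 13.4286, -7.5714, 6.4286, -4.5714
Numerator Σ_{t=1}^{5}(x_t−x̄)(x_{t+2}−x̄) = 478.2041
Denominator Σ(x_t−x̄)² = 669.7143
r_2 = 478.2041 / 669.7143 = 0.714

0.714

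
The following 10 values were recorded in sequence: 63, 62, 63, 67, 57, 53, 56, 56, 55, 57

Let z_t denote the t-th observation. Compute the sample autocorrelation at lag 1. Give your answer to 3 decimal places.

0.540

Mean z̄ = (63 + 62 + 63 + 67 + 57 + 53 + 56 + 56 + 55 + 57)/10 = 58.9000
Numerator Σ_{t=1}^{9}(z_t−z̄)(z_{t+1}−z̄) = 98.6900
Denominator Σ(z_t−z̄)² = 182.9000
r_1 = 98.6900 / 182.9000 = 0.540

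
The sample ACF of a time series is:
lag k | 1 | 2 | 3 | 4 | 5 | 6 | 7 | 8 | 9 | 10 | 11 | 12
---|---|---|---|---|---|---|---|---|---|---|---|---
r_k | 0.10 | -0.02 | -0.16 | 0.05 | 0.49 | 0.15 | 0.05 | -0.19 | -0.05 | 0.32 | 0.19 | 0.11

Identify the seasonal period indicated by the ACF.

The largest autocorrelation is r_5 = 0.49, with a weaker echo at lag 10 (0.32); the remaining lags stay at or below 0.19.
The dominant spike at lag 5 indicates a seasonal period of 5.

5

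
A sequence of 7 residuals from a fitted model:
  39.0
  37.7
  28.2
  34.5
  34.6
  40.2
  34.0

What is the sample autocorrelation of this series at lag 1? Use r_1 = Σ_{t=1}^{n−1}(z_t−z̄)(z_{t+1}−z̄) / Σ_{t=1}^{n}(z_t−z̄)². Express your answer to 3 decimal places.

-0.120

Mean z̄ = (39.0 + 37.7 + 28.2 + 34.5 + 34.6 + 40.2 + 34.0)/7 = 35.4571
Deviations from mean: 3.5429, 2.2429, -7.2571, -0.9571, -0.8571, 4.7429, -1.4571
Numerator Σ_{t=1}^{6}(z_t−z̄)(z_{t+1}−z̄) = -11.5404
Denominator Σ(z_t−z̄)² = 96.5171
r_1 = -11.5404 / 96.5171 = -0.120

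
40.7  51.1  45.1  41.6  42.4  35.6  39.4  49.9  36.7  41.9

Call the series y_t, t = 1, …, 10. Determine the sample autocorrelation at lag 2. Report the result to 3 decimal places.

-0.190

Mean ȳ = (40.7 + 51.1 + 45.1 + 41.6 + 42.4 + 35.6 + 39.4 + 49.9 + 36.7 + 41.9)/10 = 42.4400
Numerator Σ_{t=1}^{8}(y_t−ȳ)(y_{t+2}−ȳ) = -43.7472
Denominator Σ(y_t−ȳ)² = 230.7240
r_2 = -43.7472 / 230.7240 = -0.190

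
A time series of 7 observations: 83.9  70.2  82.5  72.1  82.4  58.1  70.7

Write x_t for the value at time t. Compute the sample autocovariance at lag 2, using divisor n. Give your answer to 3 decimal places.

23.006

Mean x̄ = (83.9 + 70.2 + 82.5 + 72.1 + 82.4 + 58.1 + 70.7)/7 = 74.2714
Σ_{t=1}^{5}(x_t−x̄)(x_{t+2}−x̄) = 161.0412
γ_2 = 161.0412 / 7 = 23.006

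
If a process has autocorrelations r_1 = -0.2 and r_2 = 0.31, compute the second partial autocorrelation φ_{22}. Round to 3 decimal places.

0.281

φ_{22} = (r_2 − r_1²) / (1 − r_1²)
r_1² = (-0.2)² = 0.04
Numerator = 0.31 − 0.0400 = 0.2700; denominator = 1 − 0.0400 = 0.9600
φ_{22} = 0.2700 / 0.9600 = 0.281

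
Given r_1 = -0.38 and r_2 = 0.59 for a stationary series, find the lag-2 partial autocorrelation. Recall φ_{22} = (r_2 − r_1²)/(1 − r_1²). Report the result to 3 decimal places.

φ_{22} = (r_2 − r_1²) / (1 − r_1²)
r_1² = (-0.38)² = 0.1444
Numerator = 0.59 − 0.1444 = 0.4456; denominator = 1 − 0.1444 = 0.8556
φ_{22} = 0.4456 / 0.8556 = 0.521

0.521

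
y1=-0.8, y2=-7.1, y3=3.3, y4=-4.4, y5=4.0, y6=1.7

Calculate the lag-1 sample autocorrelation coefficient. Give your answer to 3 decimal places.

Mean ȳ = (-0.8 − 7.1 + 3.3 − 4.4 + 4.0 + 1.7)/6 = -0.5500
Deviations from mean: -0.2500, -6.5500, 3.8500, -3.8500, 4.5500, 2.2500
Σ(y_t−ȳ)(y_{t+1}−ȳ) = (1.6375) + (-25.2175) + (-14.8225) + (-17.5175) + (10.2375) = -45.6825
Denominator Σ(y_t−ȳ)² = 98.3750
r_1 = -45.6825 / 98.3750 = -0.464

-0.464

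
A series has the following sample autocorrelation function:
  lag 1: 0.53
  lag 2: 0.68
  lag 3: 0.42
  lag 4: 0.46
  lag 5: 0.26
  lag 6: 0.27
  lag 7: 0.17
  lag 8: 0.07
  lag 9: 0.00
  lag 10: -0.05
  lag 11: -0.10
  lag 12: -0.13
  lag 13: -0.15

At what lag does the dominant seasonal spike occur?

The largest autocorrelation is r_2 = 0.68; the remaining lags stay at or below 0.53.
The dominant spike at lag 2 indicates a seasonal period of 2.

2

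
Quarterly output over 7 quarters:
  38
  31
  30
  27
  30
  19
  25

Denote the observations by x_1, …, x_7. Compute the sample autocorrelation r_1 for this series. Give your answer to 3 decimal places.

0.206

Mean x̄ = (38 + 31 + 30 + 27 + 30 + 19 + 25)/7 = 28.5714
Deviations from mean: 9.4286, 2.4286, 1.4286, -1.5714, 1.4286, -9.5714, -3.5714
Σ(x_t−x̄)(x_{t+1}−x̄) = (22.8980) + (3.4694) + (-2.2449) + (-2.2449) + (-13.6735) + (34.1837) = 42.3878
Denominator Σ(x_t−x̄)² = 205.7143
r_1 = 42.3878 / 205.7143 = 0.206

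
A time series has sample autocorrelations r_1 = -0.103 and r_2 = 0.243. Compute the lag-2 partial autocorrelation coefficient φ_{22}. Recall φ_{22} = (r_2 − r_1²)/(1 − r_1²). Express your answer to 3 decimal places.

0.235

φ_{22} = (r_2 − r_1²) / (1 − r_1²)
r_1² = (-0.103)² = 0.010609
Numerator = 0.243 − 0.0106 = 0.2324; denominator = 1 − 0.0106 = 0.9894
φ_{22} = 0.2324 / 0.9894 = 0.235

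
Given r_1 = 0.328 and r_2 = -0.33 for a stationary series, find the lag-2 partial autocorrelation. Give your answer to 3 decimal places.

φ_{22} = (r_2 − r_1²) / (1 − r_1²)
r_1² = (0.328)² = 0.107584
Numerator = -0.33 − 0.1076 = -0.4376; denominator = 1 − 0.1076 = 0.8924
φ_{22} = -0.4376 / 0.8924 = -0.490

-0.490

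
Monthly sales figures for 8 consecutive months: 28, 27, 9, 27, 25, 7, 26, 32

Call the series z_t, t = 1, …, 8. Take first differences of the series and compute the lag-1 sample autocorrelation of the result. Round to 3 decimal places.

First differences Δz: -1, -18, 18, -2, -18, 19, 6
Mean of differences = 0.5714
Numerator Σ(Δz_t−Δz̄)(Δz_{t+1}−Δz̄) = -533.7551
Denominator Σ(Δz_t−Δz̄)² = 1371.7143
r_1(Δz) = -533.7551 / 1371.7143 = -0.389

-0.389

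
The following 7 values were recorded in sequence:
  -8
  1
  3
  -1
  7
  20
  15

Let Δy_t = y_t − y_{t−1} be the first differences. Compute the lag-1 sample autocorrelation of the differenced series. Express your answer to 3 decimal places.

First differences Δy: 9, 2, -4, 8, 13, -5
Mean of differences = 3.8333
Numerator Σ(Δy_t−Δȳ)(Δy_{t+1}−Δȳ) = -70.5278
Denominator Σ(Δy_t−Δȳ)² = 270.8333
r_1(Δy) = -70.5278 / 270.8333 = -0.260

-0.260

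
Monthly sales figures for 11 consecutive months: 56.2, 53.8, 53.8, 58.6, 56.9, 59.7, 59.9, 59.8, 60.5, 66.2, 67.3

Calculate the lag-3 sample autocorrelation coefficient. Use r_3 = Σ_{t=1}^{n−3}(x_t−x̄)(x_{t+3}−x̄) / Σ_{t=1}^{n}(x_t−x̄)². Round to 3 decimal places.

Mean x̄ = (56.2 + 53.8 + 53.8 + 58.6 + 56.9 + 59.7 + 59.9 + 59.8 + 60.5 + 66.2 + 67.3)/11 = 59.3364
Numerator Σ_{t=1}^{8}(x_t−x̄)(x_{t+3}−x̄) = 20.2242
Denominator Σ(x_t−x̄)² = 190.1655
r_3 = 20.2242 / 190.1655 = 0.106

0.106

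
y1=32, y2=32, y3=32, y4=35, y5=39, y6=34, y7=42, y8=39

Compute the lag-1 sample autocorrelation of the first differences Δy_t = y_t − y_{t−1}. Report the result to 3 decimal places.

-0.716

First differences Δy: 0, 0, 3, 4, -5, 8, -3
Mean of differences = 1.0000
Numerator Σ(Δy_t−Δȳ)(Δy_{t+1}−Δȳ) = -83.0000
Denominator Σ(Δy_t−Δȳ)² = 116.0000
r_1(Δy) = -83.0000 / 116.0000 = -0.716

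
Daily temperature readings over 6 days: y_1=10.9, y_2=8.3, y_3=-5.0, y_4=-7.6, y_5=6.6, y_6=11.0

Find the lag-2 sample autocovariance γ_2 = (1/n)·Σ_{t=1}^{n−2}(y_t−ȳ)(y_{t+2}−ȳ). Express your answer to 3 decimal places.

Mean ȳ = (10.9 + 8.3 − 5.0 − 7.6 + 6.6 + 11.0)/6 = 4.0333
Σ_{t=1}^{4}(y_t−ȳ)(y_{t+2}−ȳ) = -215.8956
γ_2 = -215.8956 / 6 = -35.983

-35.983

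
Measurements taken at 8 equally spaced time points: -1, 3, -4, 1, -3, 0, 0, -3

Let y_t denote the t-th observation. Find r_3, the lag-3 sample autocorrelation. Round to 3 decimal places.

-0.130

Mean ȳ = (-1 + 3 − 4 + 1 − 3 + 0 + 0 − 3)/8 = -0.8750
Deviations from mean: -0.1250, 3.8750, -3.1250, 1.8750, -2.1250, 0.8750, 0.8750, -2.1250
Σ(y_t−ȳ)(y_{t+3}−ȳ) = (-0.2344) + (-8.2344) + (-2.7344) + (1.6406) + (4.5156) = -5.0469
Denominator Σ(y_t−ȳ)² = 38.8750
r_3 = -5.0469 / 38.8750 = -0.130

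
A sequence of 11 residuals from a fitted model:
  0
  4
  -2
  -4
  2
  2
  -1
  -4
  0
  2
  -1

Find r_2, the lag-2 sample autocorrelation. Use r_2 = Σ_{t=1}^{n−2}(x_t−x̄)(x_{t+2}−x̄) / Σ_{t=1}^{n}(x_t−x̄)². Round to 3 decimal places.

-0.721

Mean x̄ = (0 + 4 − 2 − 4 + 2 + 2 − 1 − 4 + 0 + 2 − 1)/11 = -0.1818
Numerator Σ_{t=1}^{9}(x_t−x̄)(x_{t+2}−x̄) = -47.3388
Denominator Σ(x_t−x̄)² = 65.6364
r_2 = -47.3388 / 65.6364 = -0.721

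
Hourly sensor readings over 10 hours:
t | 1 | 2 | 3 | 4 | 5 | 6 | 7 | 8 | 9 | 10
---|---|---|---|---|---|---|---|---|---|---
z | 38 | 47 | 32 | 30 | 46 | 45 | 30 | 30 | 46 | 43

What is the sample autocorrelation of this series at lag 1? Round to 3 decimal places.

Mean z̄ = (38 + 47 + 32 + 30 + 46 + 45 + 30 + 30 + 46 + 43)/10 = 38.7000
Numerator Σ_{t=1}^{9}(z_t−z̄)(z_{t+1}−z̄) = -31.8900
Denominator Σ(z_t−z̄)² = 506.1000
r_1 = -31.8900 / 506.1000 = -0.063

-0.063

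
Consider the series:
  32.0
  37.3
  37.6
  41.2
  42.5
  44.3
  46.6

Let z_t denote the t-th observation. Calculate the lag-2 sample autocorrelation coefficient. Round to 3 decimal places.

Mean z̄ = (32.0 + 37.3 + 37.6 + 41.2 + 42.5 + 44.3 + 46.6)/7 = 40.2143
Deviations from mean: -8.2143, -2.9143, -2.6143, 0.9857, 2.2857, 4.0857, 6.3857
Σ(z_t−z̄)(z_{t+2}−z̄) = (21.4745) + (-2.8727) + (-5.9755) + (4.0273) + (14.5959) = 31.2496
Denominator Σ(z_t−z̄)² = 146.4686
r_2 = 31.2496 / 146.4686 = 0.213

0.213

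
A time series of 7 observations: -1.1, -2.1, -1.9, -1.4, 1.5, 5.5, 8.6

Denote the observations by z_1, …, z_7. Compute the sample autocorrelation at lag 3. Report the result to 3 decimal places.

Mean z̄ = (-1.1 − 2.1 − 1.9 − 1.4 + 1.5 + 5.5 + 8.6)/7 = 1.3000
Σ(z_t−z̄)(z_{t+3}−z̄) = (6.4800) + (-0.6800) + (-13.4400) + (-19.7100) = -27.3500
Denominator Σ(z_t−z̄)² = 105.8200
r_3 = -27.3500 / 105.8200 = -0.258

-0.258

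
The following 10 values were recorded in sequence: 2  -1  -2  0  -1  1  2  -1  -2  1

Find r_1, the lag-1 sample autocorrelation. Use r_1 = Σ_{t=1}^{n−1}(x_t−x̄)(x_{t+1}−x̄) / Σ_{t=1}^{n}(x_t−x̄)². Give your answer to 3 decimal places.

Mean x̄ = (2 − 1 − 2 + 0 − 1 + 1 + 2 − 1 − 2 + 1)/10 = -0.1000
Numerator Σ_{t=1}^{9}(x_t−x̄)(x_{t+1}−x̄) = -1.4100
Denominator Σ(x_t−x̄)² = 20.9000
r_1 = -1.4100 / 20.9000 = -0.067

-0.067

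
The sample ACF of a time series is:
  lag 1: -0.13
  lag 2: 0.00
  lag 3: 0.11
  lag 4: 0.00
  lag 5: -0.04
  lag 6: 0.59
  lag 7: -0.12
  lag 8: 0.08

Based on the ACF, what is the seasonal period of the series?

The largest autocorrelation is r_6 = 0.59; the remaining lags stay at or below 0.11.
The dominant spike at lag 6 indicates a seasonal period of 6.

6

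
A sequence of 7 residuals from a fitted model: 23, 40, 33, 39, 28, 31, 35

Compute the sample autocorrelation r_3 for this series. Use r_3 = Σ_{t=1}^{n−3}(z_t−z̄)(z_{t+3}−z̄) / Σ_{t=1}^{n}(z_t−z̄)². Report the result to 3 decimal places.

-0.375

Mean z̄ = (23 + 40 + 33 + 39 + 28 + 31 + 35)/7 = 32.7143
Deviations from mean: -9.7143, 7.2857, 0.2857, 6.2857, -4.7143, -1.7143, 2.2857
Numerator Σ_{t=1}^{4}(z_t−z̄)(z_{t+3}−z̄) = -81.5306
Denominator Σ(z_t−z̄)² = 217.4286
r_3 = -81.5306 / 217.4286 = -0.375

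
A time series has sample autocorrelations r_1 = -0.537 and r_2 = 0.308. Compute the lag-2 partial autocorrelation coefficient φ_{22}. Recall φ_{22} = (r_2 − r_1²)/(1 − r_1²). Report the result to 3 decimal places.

0.028

φ_{22} = (r_2 − r_1²) / (1 − r_1²)
r_1² = (-0.537)² = 0.288369
Numerator = 0.308 − 0.2884 = 0.0196; denominator = 1 − 0.2884 = 0.7116
φ_{22} = 0.0196 / 0.7116 = 0.028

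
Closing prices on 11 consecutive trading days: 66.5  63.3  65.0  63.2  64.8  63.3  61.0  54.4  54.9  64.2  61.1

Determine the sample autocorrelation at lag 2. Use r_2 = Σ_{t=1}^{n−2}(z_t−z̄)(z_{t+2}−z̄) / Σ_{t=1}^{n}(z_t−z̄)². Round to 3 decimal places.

Mean z̄ = (66.5 + 63.3 + 65.0 + 63.2 + 64.8 + 63.3 + 61.0 + 54.4 + 54.9 + 64.2 + 61.1)/11 = 61.9727
Numerator Σ_{t=1}^{9}(z_t−z̄)(z_{t+2}−z̄) = 8.9067
Denominator Σ(z_t−z̄)² = 156.7218
r_2 = 8.9067 / 156.7218 = 0.057

0.057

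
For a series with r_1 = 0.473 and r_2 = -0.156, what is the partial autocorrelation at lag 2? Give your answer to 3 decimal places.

-0.489

φ_{22} = (r_2 − r_1²) / (1 − r_1²)
r_1² = (0.473)² = 0.223729
Numerator = -0.156 − 0.2237 = -0.3797; denominator = 1 − 0.2237 = 0.7763
φ_{22} = -0.3797 / 0.7763 = -0.489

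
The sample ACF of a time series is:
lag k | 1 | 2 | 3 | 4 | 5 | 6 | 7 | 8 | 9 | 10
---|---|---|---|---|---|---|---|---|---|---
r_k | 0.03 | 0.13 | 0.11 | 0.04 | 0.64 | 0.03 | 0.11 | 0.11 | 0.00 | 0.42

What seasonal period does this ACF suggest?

The largest autocorrelation is r_5 = 0.64, with a weaker echo at lag 10 (0.42); the remaining lags stay at or below 0.13.
The dominant spike at lag 5 indicates a seasonal period of 5.

5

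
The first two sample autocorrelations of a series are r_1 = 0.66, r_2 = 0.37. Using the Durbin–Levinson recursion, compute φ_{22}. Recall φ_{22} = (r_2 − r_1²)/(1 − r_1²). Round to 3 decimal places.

φ_{22} = (r_2 − r_1²) / (1 − r_1²)
r_1² = (0.66)² = 0.4356
Numerator = 0.37 − 0.4356 = -0.0656; denominator = 1 − 0.4356 = 0.5644
φ_{22} = -0.0656 / 0.5644 = -0.116

-0.116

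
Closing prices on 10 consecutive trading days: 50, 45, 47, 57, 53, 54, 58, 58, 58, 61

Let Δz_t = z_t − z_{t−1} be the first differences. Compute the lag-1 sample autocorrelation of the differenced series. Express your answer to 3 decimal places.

-0.301

First differences Δz: -5, 2, 10, -4, 1, 4, 0, 0, 3
Mean of differences = 1.2222
Numerator Σ(Δz_t−Δz̄)(Δz_{t+1}−Δz̄) = -47.3827
Denominator Σ(Δz_t−Δz̄)² = 157.5556
r_1(Δz) = -47.3827 / 157.5556 = -0.301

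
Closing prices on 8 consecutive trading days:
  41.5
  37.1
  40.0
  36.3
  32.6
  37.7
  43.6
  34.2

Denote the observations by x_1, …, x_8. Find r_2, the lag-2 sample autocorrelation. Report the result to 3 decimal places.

Mean x̄ = (41.5 + 37.1 + 40.0 + 36.3 + 32.6 + 37.7 + 43.6 + 34.2)/8 = 37.8750
Deviations from mean: 3.6250, -0.7750, 2.1250, -1.5750, -5.2750, -0.1750, 5.7250, -3.6750
Numerator Σ_{t=1}^{6}(x_t−x̄)(x_{t+2}−x̄) = -31.5663
Denominator Σ(x_t−x̄)² = 94.8750
r_2 = -31.5663 / 94.8750 = -0.333

-0.333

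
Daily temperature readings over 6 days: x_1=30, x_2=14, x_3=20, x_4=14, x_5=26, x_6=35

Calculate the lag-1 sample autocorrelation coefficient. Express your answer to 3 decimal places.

Mean x̄ = (30 + 14 + 20 + 14 + 26 + 35)/6 = 23.1667
Deviations from mean: 6.8333, -9.1667, -3.1667, -9.1667, 2.8333, 11.8333
Σ(x_t−x̄)(x_{t+1}−x̄) = (-62.6389) + (29.0278) + (29.0278) + (-25.9722) + (33.5278) = 2.9722
Denominator Σ(x_t−x̄)² = 372.8333
r_1 = 2.9722 / 372.8333 = 0.008

0.008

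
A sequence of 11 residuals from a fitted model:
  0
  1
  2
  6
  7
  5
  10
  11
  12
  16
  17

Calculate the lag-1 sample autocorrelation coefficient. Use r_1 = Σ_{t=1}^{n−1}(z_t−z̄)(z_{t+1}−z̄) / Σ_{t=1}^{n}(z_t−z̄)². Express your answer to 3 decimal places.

Mean z̄ = (0 + 1 + 2 + 6 + 7 + 5 + 10 + 11 + 12 + 16 + 17)/11 = 7.9091
Numerator Σ_{t=1}^{10}(z_t−z̄)(z_{t+1}−z̄) = 230.8099
Denominator Σ(z_t−z̄)² = 336.9091
r_1 = 230.8099 / 336.9091 = 0.685

0.685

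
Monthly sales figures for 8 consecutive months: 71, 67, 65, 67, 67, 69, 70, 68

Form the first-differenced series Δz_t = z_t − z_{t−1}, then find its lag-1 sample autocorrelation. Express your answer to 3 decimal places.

0.161

First differences Δz: -4, -2, 2, 0, 2, 1, -2
Mean of differences = -0.4286
Numerator Σ(Δz_t−Δz̄)(Δz_{t+1}−Δz̄) = 5.1020
Denominator Σ(Δz_t−Δz̄)² = 31.7143
r_1(Δz) = 5.1020 / 31.7143 = 0.161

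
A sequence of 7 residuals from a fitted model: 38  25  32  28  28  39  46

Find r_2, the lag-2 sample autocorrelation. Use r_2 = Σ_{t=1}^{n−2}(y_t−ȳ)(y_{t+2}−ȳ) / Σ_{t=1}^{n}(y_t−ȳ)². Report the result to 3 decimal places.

Mean ȳ = (38 + 25 + 32 + 28 + 28 + 39 + 46)/7 = 33.7143
Deviations from mean: 4.2857, -8.7143, -1.7143, -5.7143, -5.7143, 5.2857, 12.2857
Σ(y_t−ȳ)(y_{t+2}−ȳ) = (-7.3469) + (49.7959) + (9.7959) + (-30.2041) + (-70.2041) = -48.1633
Denominator Σ(y_t−ȳ)² = 341.4286
r_2 = -48.1633 / 341.4286 = -0.141

-0.141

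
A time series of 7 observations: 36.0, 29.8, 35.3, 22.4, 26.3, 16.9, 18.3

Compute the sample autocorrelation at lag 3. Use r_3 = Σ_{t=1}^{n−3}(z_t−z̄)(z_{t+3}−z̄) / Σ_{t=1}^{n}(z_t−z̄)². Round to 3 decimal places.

-0.256

Mean z̄ = (36.0 + 29.8 + 35.3 + 22.4 + 26.3 + 16.9 + 18.3)/7 = 26.4286
Deviations from mean: 9.5714, 3.3714, 8.8714, -4.0286, -0.1286, -9.5286, -8.1286
Numerator Σ_{t=1}^{4}(z_t−z̄)(z_{t+3}−z̄) = -90.7782
Denominator Σ(z_t−z̄)² = 354.7943
r_3 = -90.7782 / 354.7943 = -0.256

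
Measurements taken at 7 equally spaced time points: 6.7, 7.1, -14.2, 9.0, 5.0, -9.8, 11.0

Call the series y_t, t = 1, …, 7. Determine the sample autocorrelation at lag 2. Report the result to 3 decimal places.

-0.245

Mean ȳ = (6.7 + 7.1 − 14.2 + 9.0 + 5.0 − 9.8 + 11.0)/7 = 2.1143
Deviations from mean: 4.5857, 4.9857, -16.3143, 6.8857, 2.8857, -11.9143, 8.8857
Numerator Σ_{t=1}^{5}(y_t−ȳ)(y_{t+2}−ȳ) = -143.9576
Denominator Σ(y_t−ȳ)² = 588.6886
r_2 = -143.9576 / 588.6886 = -0.245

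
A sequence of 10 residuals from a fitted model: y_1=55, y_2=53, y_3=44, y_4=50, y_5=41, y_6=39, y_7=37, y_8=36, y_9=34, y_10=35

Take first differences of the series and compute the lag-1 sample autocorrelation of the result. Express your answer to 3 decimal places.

-0.660

First differences Δy: -2, -9, 6, -9, -2, -2, -1, -2, 1
Mean of differences = -2.2222
Numerator Σ(Δy_t−Δȳ)(Δy_{t+1}−Δȳ) = -113.1605
Denominator Σ(Δy_t−Δȳ)² = 171.5556
r_1(Δy) = -113.1605 / 171.5556 = -0.660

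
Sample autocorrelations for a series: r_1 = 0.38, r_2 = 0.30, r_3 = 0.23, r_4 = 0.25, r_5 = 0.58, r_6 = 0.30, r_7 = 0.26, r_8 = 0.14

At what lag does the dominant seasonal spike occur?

The largest autocorrelation is r_5 = 0.58; the remaining lags stay at or below 0.38. The elevated value at lag 1 (0.38), dropping to 0.30 at lag 2, reflects decaying short-term dependence rather than seasonality.
The dominant spike at lag 5 indicates a seasonal period of 5.

5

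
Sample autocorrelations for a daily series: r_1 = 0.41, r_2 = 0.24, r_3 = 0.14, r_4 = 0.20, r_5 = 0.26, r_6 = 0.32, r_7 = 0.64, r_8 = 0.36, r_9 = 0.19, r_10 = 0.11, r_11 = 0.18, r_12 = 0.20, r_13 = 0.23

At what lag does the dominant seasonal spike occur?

7

The largest autocorrelation is r_7 = 0.64; the remaining lags stay at or below 0.41. The elevated value at lag 1 (0.41), dropping to 0.24 at lag 2, reflects decaying short-term dependence rather than seasonality.
The dominant spike at lag 7 indicates a seasonal period of 7.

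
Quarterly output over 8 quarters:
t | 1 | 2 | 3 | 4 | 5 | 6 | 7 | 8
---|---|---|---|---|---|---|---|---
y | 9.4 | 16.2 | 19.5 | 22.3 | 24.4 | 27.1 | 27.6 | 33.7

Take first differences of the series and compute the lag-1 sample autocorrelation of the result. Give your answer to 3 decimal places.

First differences Δy: 6.8, 3.3, 2.8, 2.1, 2.7, 0.5, 6.1
Mean of differences = 3.4714
Numerator Σ(Δy_t−Δȳ)(Δy_{t+1}−Δȳ) = -3.9951
Denominator Σ(Δy_t−Δȳ)² = 29.7743
r_1(Δy) = -3.9951 / 29.7743 = -0.134

-0.134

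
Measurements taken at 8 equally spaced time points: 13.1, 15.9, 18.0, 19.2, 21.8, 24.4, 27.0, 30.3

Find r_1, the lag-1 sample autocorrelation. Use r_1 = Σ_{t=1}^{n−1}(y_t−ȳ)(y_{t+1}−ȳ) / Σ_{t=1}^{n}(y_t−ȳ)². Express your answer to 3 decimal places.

Mean ȳ = (13.1 + 15.9 + 18.0 + 19.2 + 21.8 + 24.4 + 27.0 + 30.3)/8 = 21.2125
Deviations from mean: -8.1125, -5.3125, -3.2125, -2.0125, 0.5875, 3.1875, 5.7875, 9.0875
Σ(y_t−ȳ)(y_{t+1}−ȳ) = (43.0977) + (17.0664) + (6.4652) + (-1.1823) + (1.8727) + (18.4477) + (52.5939) = 138.3611
Denominator Σ(y_t−ȳ)² = 234.9888
r_1 = 138.3611 / 234.9888 = 0.589

0.589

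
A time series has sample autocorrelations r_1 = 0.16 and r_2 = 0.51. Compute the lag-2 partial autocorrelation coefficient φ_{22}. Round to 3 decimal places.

0.497

φ_{22} = (r_2 − r_1²) / (1 − r_1²)
r_1² = (0.16)² = 0.0256
Numerator = 0.51 − 0.0256 = 0.4844; denominator = 1 − 0.0256 = 0.9744
φ_{22} = 0.4844 / 0.9744 = 0.497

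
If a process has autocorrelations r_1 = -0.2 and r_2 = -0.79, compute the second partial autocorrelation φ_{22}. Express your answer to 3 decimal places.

-0.865

φ_{22} = (r_2 − r_1²) / (1 − r_1²)
r_1² = (-0.2)² = 0.04
Numerator = -0.79 − 0.0400 = -0.8300; denominator = 1 − 0.0400 = 0.9600
φ_{22} = -0.8300 / 0.9600 = -0.865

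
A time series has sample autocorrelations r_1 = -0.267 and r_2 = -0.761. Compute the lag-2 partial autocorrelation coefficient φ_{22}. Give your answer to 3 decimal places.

-0.896

φ_{22} = (r_2 − r_1²) / (1 − r_1²)
r_1² = (-0.267)² = 0.071289
Numerator = -0.761 − 0.0713 = -0.8323; denominator = 1 − 0.0713 = 0.9287
φ_{22} = -0.8323 / 0.9287 = -0.896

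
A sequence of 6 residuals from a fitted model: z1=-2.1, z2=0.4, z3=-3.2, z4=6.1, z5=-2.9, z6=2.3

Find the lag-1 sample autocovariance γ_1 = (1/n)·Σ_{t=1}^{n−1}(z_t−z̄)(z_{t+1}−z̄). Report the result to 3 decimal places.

Mean z̄ = (-2.1 + 0.4 − 3.2 + 6.1 − 2.9 + 2.3)/6 = 0.1000
Deviations: -2.2000, 0.3000, -3.3000, 6.0000, -3.0000, 2.2000
Σ_{t=1}^{5}(z_t−z̄)(z_{t+1}−z̄) = -46.0500
γ_1 = -46.0500 / 6 = -7.675

-7.675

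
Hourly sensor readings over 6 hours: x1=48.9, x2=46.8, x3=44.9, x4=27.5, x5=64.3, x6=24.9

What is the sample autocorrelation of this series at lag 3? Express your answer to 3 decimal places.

-0.042

Mean x̄ = (48.9 + 46.8 + 44.9 + 27.5 + 64.3 + 24.9)/6 = 42.8833
Σ(x_t−x̄)(x_{t+3}−x̄) = (-92.5564) + (83.8819) + (-36.2664) = -44.9408
Denominator Σ(x_t−x̄)² = 1074.3283
r_3 = -44.9408 / 1074.3283 = -0.042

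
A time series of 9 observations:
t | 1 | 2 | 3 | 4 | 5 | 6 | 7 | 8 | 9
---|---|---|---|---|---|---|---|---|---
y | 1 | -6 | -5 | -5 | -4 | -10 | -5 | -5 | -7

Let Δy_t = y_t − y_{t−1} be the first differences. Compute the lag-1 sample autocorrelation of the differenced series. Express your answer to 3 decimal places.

First differences Δy: -7, 1, 0, 1, -6, 5, 0, -2
Mean of differences = -1.0000
Numerator Σ(Δy_t−Δȳ)(Δy_{t+1}−Δȳ) = -43.0000
Denominator Σ(Δy_t−Δȳ)² = 108.0000
r_1(Δy) = -43.0000 / 108.0000 = -0.398

-0.398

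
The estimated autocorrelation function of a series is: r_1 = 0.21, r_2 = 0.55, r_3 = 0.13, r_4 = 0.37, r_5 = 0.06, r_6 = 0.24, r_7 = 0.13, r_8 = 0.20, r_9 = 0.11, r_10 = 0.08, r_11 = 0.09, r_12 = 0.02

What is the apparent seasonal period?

The largest autocorrelation is r_2 = 0.55, with weaker echoes at lags 4 (0.37) and 6 (0.24); the remaining lags stay at or below 0.21.
The dominant spike at lag 2 indicates a seasonal period of 2.

2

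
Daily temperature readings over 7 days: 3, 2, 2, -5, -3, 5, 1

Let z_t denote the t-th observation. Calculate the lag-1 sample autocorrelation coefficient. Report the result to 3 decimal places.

Mean z̄ = (3 + 2 + 2 − 5 − 3 + 5 + 1)/7 = 0.7143
Σ(z_t−z̄)(z_{t+1}−z̄) = (2.9388) + (1.6531) + (-7.3469) + (21.2245) + (-15.9184) + (1.2245) = 3.7755
Denominator Σ(z_t−z̄)² = 73.4286
r_1 = 3.7755 / 73.4286 = 0.051

0.051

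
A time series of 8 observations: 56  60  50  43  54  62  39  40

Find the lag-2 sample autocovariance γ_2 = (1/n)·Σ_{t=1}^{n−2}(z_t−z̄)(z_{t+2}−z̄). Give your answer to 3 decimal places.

-40.375

Mean z̄ = (56 + 60 + 50 + 43 + 54 + 62 + 39 + 40)/8 = 50.5000
Deviations: 5.5000, 9.5000, -0.5000, -7.5000, 3.5000, 11.5000, -11.5000, -10.5000
Σ_{t=1}^{6}(z_t−z̄)(z_{t+2}−z̄) = -323.0000
γ_2 = -323.0000 / 8 = -40.375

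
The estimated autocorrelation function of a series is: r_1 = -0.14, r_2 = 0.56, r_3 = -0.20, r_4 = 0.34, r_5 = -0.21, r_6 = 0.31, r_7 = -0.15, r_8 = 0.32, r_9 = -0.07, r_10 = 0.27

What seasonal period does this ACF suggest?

2

The largest autocorrelation is r_2 = 0.56, with weaker echoes at lags 4 (0.34), 6 (0.31), 8 (0.32) and 10 (0.27); the remaining lags stay at or below -0.07.
The dominant spike at lag 2 indicates a seasonal period of 2.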